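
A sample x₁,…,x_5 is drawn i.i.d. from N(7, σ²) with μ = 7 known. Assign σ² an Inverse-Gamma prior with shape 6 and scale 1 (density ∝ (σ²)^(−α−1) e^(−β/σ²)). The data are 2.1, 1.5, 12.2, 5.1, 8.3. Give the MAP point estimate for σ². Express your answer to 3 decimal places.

Sum of squared deviations about the known mean: SS = (2.1−7)² + (1.5−7)² + (12.2−7)² + (5.1−7)² + (8.3−7)² = 86.6.
The Normal likelihood contributes (σ²)^(−n/2) exp(−SS/(2σ²)), so the posterior is Inverse-Gamma(α + n/2, β + SS/2) = Inverse-Gamma(8.5, 44.3).
The mode of Inverse-Gamma(a, b) is b/(a+1) = 44.3/9.5 ≈ 4.663.

σ̂²_MAP = 4.663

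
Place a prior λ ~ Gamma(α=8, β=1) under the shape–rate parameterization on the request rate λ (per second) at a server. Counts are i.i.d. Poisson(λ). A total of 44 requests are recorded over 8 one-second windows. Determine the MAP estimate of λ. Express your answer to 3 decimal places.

Σxᵢ = 44, n = 8.
Posterior ∝ λ^7e^(−1λ) · λ^44e^(−8λ) = λ^51e^(−9λ), i.e. Gamma(shape=52, rate=9).
The mode of a Gamma(a, b) with a ≥ 1 (shape–rate) is (a−1)/b = 51/9 ≈ 5.667.

λ̂_MAP = 5.667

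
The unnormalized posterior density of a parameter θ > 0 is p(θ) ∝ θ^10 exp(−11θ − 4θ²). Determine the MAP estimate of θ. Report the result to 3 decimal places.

θ̂_MAP = 0.625

ℓ'(θ) = 10/θ − 11 − 8θ. Setting this to zero and multiplying by θ: 8θ² + 11θ − 10 = 0.
θ = (−11 + √(11² + 4·8·10)) / (2·8) = (−11 + √441) / 16 = (−11 + 21)/16 = 5/8.
ℓ''(θ) = −10/θ² − 8 < 0, confirming a maximum.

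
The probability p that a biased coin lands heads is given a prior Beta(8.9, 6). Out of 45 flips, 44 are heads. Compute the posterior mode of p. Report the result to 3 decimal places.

p̂_MAP = 0.896

Prior: Beta(8.9, 6).
Data: 44 successes in 45 trials. The binomial likelihood contributes p^44(1−p)^1, so the posterior is Beta(8.9+44, 6+1) = Beta(52.9, 7).
For Beta(a, b) with a, b > 1 the mode is (a−1)/(a+b−2) = 51.9/57.9 ≈ 0.896.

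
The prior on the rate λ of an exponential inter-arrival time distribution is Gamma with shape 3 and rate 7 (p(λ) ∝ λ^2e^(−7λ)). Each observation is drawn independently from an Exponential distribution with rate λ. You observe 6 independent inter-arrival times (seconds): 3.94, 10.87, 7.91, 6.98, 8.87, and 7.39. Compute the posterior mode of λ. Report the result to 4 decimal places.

The Exponential(rate=λ) likelihood is ∝ λ^n e^(−λΣtᵢ). Here n = 6 and Σtᵢ = 3.94 + 10.87 + 7.91 + 6.98 + 8.87 + 7.39 = 45.96.
Posterior ∝ λ^2e^(−7λ) · λ^6e^(−45.96λ) = λ^8e^(−52.96λ), i.e. Gamma(9, 52.96).
Mode = (a−1)/b = 8/52.96 ≈ 0.1511.

λ̂_MAP = 0.1511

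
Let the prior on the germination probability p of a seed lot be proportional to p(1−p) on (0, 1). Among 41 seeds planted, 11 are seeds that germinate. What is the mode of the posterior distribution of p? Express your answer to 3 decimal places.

p̂_MAP = 0.279

The prior density ∝ p(1−p)^1 is the kernel of Beta(2, 2).
Data: 11 successes in 41 trials. The binomial likelihood contributes p^11(1−p)^30, so the posterior is Beta(2+11, 2+30) = Beta(13, 32).
For Beta(a, b) with a, b > 1 the mode is (a−1)/(a+b−2) = 12/43 ≈ 0.279.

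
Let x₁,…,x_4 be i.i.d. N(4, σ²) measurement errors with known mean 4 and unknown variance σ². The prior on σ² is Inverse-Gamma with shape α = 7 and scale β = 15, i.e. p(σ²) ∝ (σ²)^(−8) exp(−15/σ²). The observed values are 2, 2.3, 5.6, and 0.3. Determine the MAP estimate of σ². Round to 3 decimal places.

σ̂²_MAP = 2.657

Sum of squared deviations about the known mean: SS = (2−4)² + (2.3−4)² + (5.6−4)² + (0.3−4)² = 23.14.
The Normal likelihood contributes (σ²)^(−n/2) exp(−SS/(2σ²)), so the posterior is Inverse-Gamma(α + n/2, β + SS/2) = Inverse-Gamma(9, 26.57).
The mode of Inverse-Gamma(a, b) is b/(a+1) = 26.57/10 ≈ 2.657.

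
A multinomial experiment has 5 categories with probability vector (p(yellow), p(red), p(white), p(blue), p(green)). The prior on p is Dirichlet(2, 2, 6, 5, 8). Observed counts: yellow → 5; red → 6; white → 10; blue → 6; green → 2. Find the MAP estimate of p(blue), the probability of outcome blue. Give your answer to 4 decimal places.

The posterior is Dirichlet(αᵢ + nᵢ) = Dirichlet(7, 8, 16, 11, 10).
For a Dirichlet(a₁,…,a_K) with all aᵢ > 1, the mode has j-th component (aⱼ − 1)/(Σaᵢ − K).
Here Σaᵢ = 52 and K = 5, so p(blue) = (11 − 1)/(52 − 5) = 10/47 ≈ 0.2128.

MAP estimate of p(blue) = 0.2128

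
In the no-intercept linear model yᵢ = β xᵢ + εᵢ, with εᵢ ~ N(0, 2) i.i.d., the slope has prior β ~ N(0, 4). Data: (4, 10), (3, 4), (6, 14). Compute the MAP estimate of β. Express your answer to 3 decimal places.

β̂_MAP = 2.211

log p(β | y) = −Σ(yᵢ − βxᵢ)²/(2·2) − β²/(2·4) + const.
Setting the derivative to zero: Σxᵢ(yᵢ − βxᵢ)/2 − β/4 = 0, so β = Σxᵢyᵢ / (Σxᵢ² + σ²/τ²).
Σxᵢyᵢ = 4·10 + 3·4 + 6·14 = 136; Σxᵢ² = 61; σ²/τ² = 0.5.
β̂_MAP = 136 / (61 + 0.5) = 136/61.5 ≈ 2.211.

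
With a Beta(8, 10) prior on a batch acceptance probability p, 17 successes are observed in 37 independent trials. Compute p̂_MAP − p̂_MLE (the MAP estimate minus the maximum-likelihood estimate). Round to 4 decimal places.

Posterior is Beta(25, 30); MAP = (25−1)/(55−2) = 24/53 ≈ 0.45283.
MLE ignores the prior: p̂_MLE = k/n = 17/37 ≈ 0.45946.
Difference = 24/53 − 17/37 = -13/1961 ≈ -0.0066.

MAP − MLE = -0.0066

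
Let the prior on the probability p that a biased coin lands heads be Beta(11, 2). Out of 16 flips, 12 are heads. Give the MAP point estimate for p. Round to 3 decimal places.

p̂_MAP = 0.815

Prior: Beta(11, 2).
Data: 12 successes in 16 trials. The binomial likelihood contributes p^12(1−p)^4, so the posterior is Beta(11+12, 2+4) = Beta(23, 6).
For Beta(a, b) with a, b > 1 the mode is (a−1)/(a+b−2) = 22/27 ≈ 0.815.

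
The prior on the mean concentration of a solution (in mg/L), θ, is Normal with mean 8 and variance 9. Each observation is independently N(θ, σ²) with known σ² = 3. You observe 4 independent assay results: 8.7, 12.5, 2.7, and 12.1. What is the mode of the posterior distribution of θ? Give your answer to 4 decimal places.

n = 4; x̄ = (8.7 + 12.5 + 2.7 + 12.1)/4 = 36/4 = 9.
For a Normal prior and Normal likelihood with known variance, the posterior is Normal; its mode equals its mean, the precision-weighted average.
Prior precision 1/σ₀² = 1/9; data precision n/σ² = 4/3.
θ̂ = ((1/9)·8 + (4/3)·9) / (1/9 + 4/3) = (116/9)/(13/9) = 116/13 ≈ 8.9231.

θ̂_MAP = 8.9231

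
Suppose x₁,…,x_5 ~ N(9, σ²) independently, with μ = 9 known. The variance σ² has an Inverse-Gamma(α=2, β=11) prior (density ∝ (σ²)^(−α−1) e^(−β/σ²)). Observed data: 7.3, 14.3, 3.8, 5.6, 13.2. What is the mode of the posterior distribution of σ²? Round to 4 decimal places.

Sum of squared deviations about the known mean: SS = (7.3−9)² + (14.3−9)² + (3.8−9)² + (5.6−9)² + (13.2−9)² = 87.22.
The Normal likelihood contributes (σ²)^(−n/2) exp(−SS/(2σ²)), so the posterior is Inverse-Gamma(α + n/2, β + SS/2) = Inverse-Gamma(4.5, 54.61).
The mode of Inverse-Gamma(a, b) is b/(a+1) = 54.61/5.5 ≈ 9.9291.

σ̂²_MAP = 9.9291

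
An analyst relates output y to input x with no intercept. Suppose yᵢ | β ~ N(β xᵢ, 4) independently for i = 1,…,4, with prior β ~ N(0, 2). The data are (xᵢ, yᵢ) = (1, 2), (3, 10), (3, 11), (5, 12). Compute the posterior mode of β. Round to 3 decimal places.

log p(β | y) = −Σ(yᵢ − βxᵢ)²/(2·4) − β²/(2·2) + const.
Setting the derivative to zero: Σxᵢ(yᵢ − βxᵢ)/4 − β/2 = 0, so β = Σxᵢyᵢ / (Σxᵢ² + σ²/τ²).
Σxᵢyᵢ = 1·2 + 3·10 + 3·11 + 5·12 = 125; Σxᵢ² = 44; σ²/τ² = 2.
β̂_MAP = 125 / (44 + 2) = 125/46 ≈ 2.717.

β̂_MAP = 2.717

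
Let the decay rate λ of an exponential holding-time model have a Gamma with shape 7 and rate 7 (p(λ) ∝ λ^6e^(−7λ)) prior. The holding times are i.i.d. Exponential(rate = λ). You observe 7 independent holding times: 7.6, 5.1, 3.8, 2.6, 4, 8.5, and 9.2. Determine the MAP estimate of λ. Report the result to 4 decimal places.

The Exponential(rate=λ) likelihood is ∝ λ^n e^(−λΣtᵢ). Here n = 7 and Σtᵢ = 7.6 + 5.1 + 3.8 + 2.6 + 4 + 8.5 + 9.2 = 40.8.
Posterior ∝ λ^6e^(−7λ) · λ^7e^(−40.8λ) = λ^13e^(−47.8λ), i.e. Gamma(14, 47.8).
Mode = (a−1)/b = 13/47.8 ≈ 0.2720.

λ̂_MAP = 0.2720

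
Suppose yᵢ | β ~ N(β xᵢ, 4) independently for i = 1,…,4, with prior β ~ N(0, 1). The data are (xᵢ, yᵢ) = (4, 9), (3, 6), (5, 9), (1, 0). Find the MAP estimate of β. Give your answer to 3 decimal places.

log p(β | y) = −Σ(yᵢ − βxᵢ)²/(2·4) − β²/(2·1) + const.
Setting the derivative to zero: Σxᵢ(yᵢ − βxᵢ)/4 − β/1 = 0, so β = Σxᵢyᵢ / (Σxᵢ² + σ²/τ²).
Σxᵢyᵢ = 4·9 + 3·6 + 5·9 + 1·0 = 99; Σxᵢ² = 51; σ²/τ² = 4.
β̂_MAP = 99 / (51 + 4) = 99/55 ≈ 1.800.

β̂_MAP = 1.800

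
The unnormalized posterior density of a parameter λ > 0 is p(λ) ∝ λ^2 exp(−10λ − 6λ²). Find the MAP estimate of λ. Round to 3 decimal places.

λ̂_MAP = 0.167

ℓ'(λ) = 2/λ − 10 − 12λ. Setting this to zero and multiplying by λ: 12λ² + 10λ − 2 = 0.
λ = (−10 + √(10² + 4·12·2)) / (2·12) = (−10 + √196) / 24 = (−10 + 14)/24 = 1/6.
ℓ''(λ) = −2/λ² − 12 < 0, confirming a maximum.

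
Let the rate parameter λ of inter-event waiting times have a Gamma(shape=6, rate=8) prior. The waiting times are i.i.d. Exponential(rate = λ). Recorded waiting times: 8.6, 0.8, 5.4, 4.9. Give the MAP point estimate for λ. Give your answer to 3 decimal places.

λ̂_MAP = 0.325

The Exponential(rate=λ) likelihood is ∝ λ^n e^(−λΣtᵢ). Here n = 4 and Σtᵢ = 8.6 + 0.8 + 5.4 + 4.9 = 19.7.
Posterior ∝ λ^5e^(−8λ) · λ^4e^(−19.7λ) = λ^9e^(−27.7λ), i.e. Gamma(10, 27.7).
Mode = (a−1)/b = 9/27.7 ≈ 0.325.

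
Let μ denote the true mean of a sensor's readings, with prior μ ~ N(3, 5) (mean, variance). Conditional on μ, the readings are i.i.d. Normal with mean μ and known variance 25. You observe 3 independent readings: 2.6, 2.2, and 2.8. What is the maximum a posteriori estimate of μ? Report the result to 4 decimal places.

n = 3; x̄ = (2.6 + 2.2 + 2.8)/3 = 7.6/3 = 38/15 ≈ 2.5333.
For a Normal prior and Normal likelihood with known variance, the posterior is Normal; its mode equals its mean, the precision-weighted average.
Prior precision 1/σ₀² = 1/5 = 0.2; data precision n/σ² = 3/25 = 0.12.
μ̂ = (0.2·3 + 0.12·(38/15)) / (0.2 + 0.12) = 0.904/0.32 = 2.8250.

μ̂_MAP = 2.8250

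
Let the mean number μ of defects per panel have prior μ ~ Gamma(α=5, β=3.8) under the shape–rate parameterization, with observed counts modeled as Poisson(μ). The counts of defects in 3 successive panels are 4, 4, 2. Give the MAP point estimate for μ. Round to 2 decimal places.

Σxᵢ = 4+4+2 = 10, with n = 3.
Posterior ∝ μ^4e^(−3.8μ) · μ^10e^(−3μ) = μ^14e^(−6.8μ), i.e. Gamma(shape=15, rate=6.8).
The mode of a Gamma(a, b) with a ≥ 1 (shape–rate) is (a−1)/b = 14/6.8 ≈ 2.06.

μ̂_MAP = 2.06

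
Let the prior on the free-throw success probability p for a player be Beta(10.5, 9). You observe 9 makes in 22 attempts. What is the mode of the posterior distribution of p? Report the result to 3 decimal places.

Prior: Beta(10.5, 9).
Data: 9 successes in 22 trials. The binomial likelihood contributes p^9(1−p)^13, so the posterior is Beta(10.5+9, 9+13) = Beta(19.5, 22).
For Beta(a, b) with a, b > 1 the mode is (a−1)/(a+b−2) = 18.5/39.5 ≈ 0.468.

p̂_MAP = 0.468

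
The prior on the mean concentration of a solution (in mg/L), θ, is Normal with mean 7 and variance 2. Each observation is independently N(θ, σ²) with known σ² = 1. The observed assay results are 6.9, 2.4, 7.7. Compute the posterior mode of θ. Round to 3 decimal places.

θ̂_MAP = 5.857

n = 3; x̄ = (6.9 + 2.4 + 7.7)/3 = 17/3 = 17/3 ≈ 5.6667.
For a Normal prior and Normal likelihood with known variance, the posterior is Normal; its mode equals its mean, the precision-weighted average.
Prior precision 1/σ₀² = 1/2 = 0.5; data precision n/σ² = 3/1 = 3.
θ̂ = (0.5·7 + 3·(17/3)) / (0.5 + 3) = 20.5/3.5 = 41/7 ≈ 5.857.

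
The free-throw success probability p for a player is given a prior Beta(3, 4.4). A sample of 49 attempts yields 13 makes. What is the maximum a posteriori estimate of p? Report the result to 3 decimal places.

Prior: Beta(3, 4.4).
Data: 13 successes in 49 trials. The binomial likelihood contributes p^13(1−p)^36, so the posterior is Beta(3+13, 4.4+36) = Beta(16, 40.4).
For Beta(a, b) with a, b > 1 the mode is (a−1)/(a+b−2) = 15/54.4 ≈ 0.276.

p̂_MAP = 0.276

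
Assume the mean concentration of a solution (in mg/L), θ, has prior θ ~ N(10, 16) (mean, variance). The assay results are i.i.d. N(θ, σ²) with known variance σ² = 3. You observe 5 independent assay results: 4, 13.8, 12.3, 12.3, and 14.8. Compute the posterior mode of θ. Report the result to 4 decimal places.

n = 5; x̄ = (4 + 13.8 + 12.3 + 12.3 + 14.8)/5 = 57.2/5 = 11.44.
For a Normal prior and Normal likelihood with known variance, the posterior is Normal; its mode equals its mean, the precision-weighted average.
Prior precision 1/σ₀² = 1/16 = 0.0625; data precision n/σ² = 5/3.
θ̂ = (0.0625·10 + (5/3)·11.44) / (0.0625 + 5/3) = (2363/120)/(83/48) = 4726/415 ≈ 11.3880.

θ̂_MAP = 11.3880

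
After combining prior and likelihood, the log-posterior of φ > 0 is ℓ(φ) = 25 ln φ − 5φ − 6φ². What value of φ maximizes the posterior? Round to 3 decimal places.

ℓ'(φ) = 25/φ − 5 − 12φ. Setting this to zero and multiplying by φ: 12φ² + 5φ − 25 = 0.
φ = (−5 + √(5² + 4·12·25)) / (2·12) = (−5 + √1225) / 24 = (−5 + 35)/24 = 5/4.
ℓ''(φ) = −25/φ² − 12 < 0, confirming a maximum.

φ̂_MAP = 1.250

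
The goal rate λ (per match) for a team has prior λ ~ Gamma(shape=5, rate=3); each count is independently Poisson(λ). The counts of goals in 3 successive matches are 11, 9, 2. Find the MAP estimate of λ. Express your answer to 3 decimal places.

Σxᵢ = 11+9+2 = 22, with n = 3.
Posterior ∝ λ^4e^(−3λ) · λ^22e^(−3λ) = λ^26e^(−6λ), i.e. Gamma(shape=27, rate=6).
The mode of a Gamma(a, b) with a ≥ 1 (shape–rate) is (a−1)/b = 26/6 ≈ 4.333.

λ̂_MAP = 4.333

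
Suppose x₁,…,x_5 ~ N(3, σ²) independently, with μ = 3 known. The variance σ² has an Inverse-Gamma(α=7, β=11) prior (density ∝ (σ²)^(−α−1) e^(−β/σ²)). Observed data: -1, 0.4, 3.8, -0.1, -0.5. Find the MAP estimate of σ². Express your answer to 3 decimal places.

Sum of squared deviations about the known mean: SS = (-1−3)² + (0.4−3)² + (3.8−3)² + (-0.1−3)² + (-0.5−3)² = 45.26.
The Normal likelihood contributes (σ²)^(−n/2) exp(−SS/(2σ²)), so the posterior is Inverse-Gamma(α + n/2, β + SS/2) = Inverse-Gamma(9.5, 33.63).
The mode of Inverse-Gamma(a, b) is b/(a+1) = 33.63/10.5 ≈ 3.203.

σ̂²_MAP = 3.203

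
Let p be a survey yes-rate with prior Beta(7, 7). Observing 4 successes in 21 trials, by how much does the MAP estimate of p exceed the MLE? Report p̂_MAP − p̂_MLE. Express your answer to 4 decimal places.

Posterior is Beta(11, 24); MAP = (11−1)/(35−2) = 10/33 ≈ 0.30303.
MLE ignores the prior: p̂_MLE = k/n = 4/21 ≈ 0.19048.
Difference = 10/33 − 4/21 = 26/231 ≈ 0.1126.

MAP − MLE = 0.1126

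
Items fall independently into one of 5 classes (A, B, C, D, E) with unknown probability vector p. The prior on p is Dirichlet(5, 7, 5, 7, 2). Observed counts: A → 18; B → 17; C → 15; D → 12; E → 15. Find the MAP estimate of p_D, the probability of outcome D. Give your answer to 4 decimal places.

The posterior is Dirichlet(αᵢ + nᵢ) = Dirichlet(23, 24, 20, 19, 17).
For a Dirichlet(a₁,…,a_K) with all aᵢ > 1, the mode has j-th component (aⱼ − 1)/(Σaᵢ − K).
Here Σaᵢ = 103 and K = 5, so p_D = (19 − 1)/(103 − 5) = 18/98 ≈ 0.1837.

MAP estimate of p_D = 0.1837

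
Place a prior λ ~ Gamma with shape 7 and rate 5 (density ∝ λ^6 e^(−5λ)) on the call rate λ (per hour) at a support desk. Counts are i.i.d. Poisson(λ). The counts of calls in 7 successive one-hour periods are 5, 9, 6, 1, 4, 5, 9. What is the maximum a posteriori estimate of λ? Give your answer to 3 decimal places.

Σxᵢ = 5+9+6+1+4+5+9 = 39, with n = 7.
Posterior ∝ λ^6e^(−5λ) · λ^39e^(−7λ) = λ^45e^(−12λ), i.e. Gamma(shape=46, rate=12).
The mode of a Gamma(a, b) with a ≥ 1 (shape–rate) is (a−1)/b = 45/12 ≈ 3.750.

λ̂_MAP = 3.750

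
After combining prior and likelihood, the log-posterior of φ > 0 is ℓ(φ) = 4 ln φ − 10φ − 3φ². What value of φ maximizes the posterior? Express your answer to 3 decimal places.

ℓ'(φ) = 4/φ − 10 − 6φ. Setting this to zero and multiplying by φ: 6φ² + 10φ − 4 = 0.
φ = (−10 + √(10² + 4·6·4)) / (2·6) = (−10 + √196) / 12 = (−10 + 14)/12 = 1/3.
ℓ''(φ) = −4/φ² − 6 < 0, confirming a maximum.

φ̂_MAP = 0.333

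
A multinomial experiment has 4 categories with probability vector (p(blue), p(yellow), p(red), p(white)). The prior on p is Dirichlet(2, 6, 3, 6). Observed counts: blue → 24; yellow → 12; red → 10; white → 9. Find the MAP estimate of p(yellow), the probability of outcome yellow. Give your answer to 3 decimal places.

The posterior is Dirichlet(αᵢ + nᵢ) = Dirichlet(26, 18, 13, 15).
For a Dirichlet(a₁,…,a_K) with all aᵢ > 1, the mode has j-th component (aⱼ − 1)/(Σaᵢ − K).
Here Σaᵢ = 72 and K = 4, so p(yellow) = (18 − 1)/(72 − 4) = 17/68 ≈ 0.250.

MAP estimate of p(yellow) = 0.250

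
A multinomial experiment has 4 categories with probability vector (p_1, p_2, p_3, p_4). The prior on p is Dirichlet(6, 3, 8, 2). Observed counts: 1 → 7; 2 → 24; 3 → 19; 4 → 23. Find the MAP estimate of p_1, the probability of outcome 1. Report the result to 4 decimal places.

MAP estimate: 0.1364

The posterior is Dirichlet(αᵢ + nᵢ) = Dirichlet(13, 27, 27, 25).
For a Dirichlet(a₁,…,a_K) with all aᵢ > 1, the mode has j-th component (aⱼ − 1)/(Σaᵢ − K).
Here Σaᵢ = 92 and K = 4, so p_1 = (13 − 1)/(92 − 4) = 12/88 ≈ 0.1364.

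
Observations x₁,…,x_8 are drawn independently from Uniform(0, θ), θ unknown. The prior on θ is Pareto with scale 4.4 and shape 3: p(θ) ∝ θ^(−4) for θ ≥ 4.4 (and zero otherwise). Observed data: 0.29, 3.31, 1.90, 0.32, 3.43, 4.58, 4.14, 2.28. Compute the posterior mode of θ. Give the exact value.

θ̂_MAP = 4.58

The Uniform(0, θ) likelihood is θ^(−n) for θ ≥ max(xᵢ), zero otherwise. Here max(xᵢ) = 4.58.
Posterior ∝ θ^(−4) · θ^(−8) = θ^(−12) on θ ≥ max(4.4, 4.58) = 4.58.
This density is strictly decreasing in θ, so the posterior mode lies at the lower boundary of the support.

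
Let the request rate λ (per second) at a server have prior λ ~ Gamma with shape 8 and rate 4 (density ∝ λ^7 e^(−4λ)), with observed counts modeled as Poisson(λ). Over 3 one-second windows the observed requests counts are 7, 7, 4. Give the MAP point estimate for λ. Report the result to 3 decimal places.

λ̂_MAP = 3.571

Σxᵢ = 7+7+4 = 18, with n = 3.
Posterior ∝ λ^7e^(−4λ) · λ^18e^(−3λ) = λ^25e^(−7λ), i.e. Gamma(shape=26, rate=7).
The mode of a Gamma(a, b) with a ≥ 1 (shape–rate) is (a−1)/b = 25/7 ≈ 3.571.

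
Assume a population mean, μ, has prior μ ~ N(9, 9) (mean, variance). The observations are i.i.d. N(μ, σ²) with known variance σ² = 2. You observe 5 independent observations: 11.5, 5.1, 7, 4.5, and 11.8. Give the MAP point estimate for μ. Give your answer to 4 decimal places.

μ̂_MAP = 8.0234

n = 5; x̄ = (11.5 + 5.1 + 7 + 4.5 + 11.8)/5 = 39.9/5 = 7.98.
For a Normal prior and Normal likelihood with known variance, the posterior is Normal; its mode equals its mean, the precision-weighted average.
Prior precision 1/σ₀² = 1/9; data precision n/σ² = 5/2 = 2.5.
μ̂ = ((1/9)·9 + 2.5·7.98) / (1/9 + 2.5) = 20.95/(47/18) = 3771/470 ≈ 8.0234.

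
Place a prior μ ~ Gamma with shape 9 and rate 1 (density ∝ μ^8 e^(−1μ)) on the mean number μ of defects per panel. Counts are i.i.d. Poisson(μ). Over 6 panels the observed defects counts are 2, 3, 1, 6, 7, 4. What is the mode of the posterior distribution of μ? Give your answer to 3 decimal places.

μ̂_MAP = 4.429

Σxᵢ = 2+3+1+6+7+4 = 23, with n = 6.
Posterior ∝ μ^8e^(−1μ) · μ^23e^(−6μ) = μ^31e^(−7μ), i.e. Gamma(shape=32, rate=7).
The mode of a Gamma(a, b) with a ≥ 1 (shape–rate) is (a−1)/b = 31/7 ≈ 4.429.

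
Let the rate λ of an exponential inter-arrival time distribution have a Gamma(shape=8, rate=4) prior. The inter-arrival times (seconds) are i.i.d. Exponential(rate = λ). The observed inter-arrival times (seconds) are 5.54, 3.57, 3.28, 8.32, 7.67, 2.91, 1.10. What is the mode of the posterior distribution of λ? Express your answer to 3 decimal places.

The Exponential(rate=λ) likelihood is ∝ λ^n e^(−λΣtᵢ). Here n = 7 and Σtᵢ = 5.54 + 3.57 + 3.28 + 8.32 + 7.67 + 2.91 + 1.10 = 32.39.
Posterior ∝ λ^7e^(−4λ) · λ^7e^(−32.39λ) = λ^14e^(−36.39λ), i.e. Gamma(15, 36.39).
Mode = (a−1)/b = 14/36.39 ≈ 0.385.

λ̂_MAP = 0.385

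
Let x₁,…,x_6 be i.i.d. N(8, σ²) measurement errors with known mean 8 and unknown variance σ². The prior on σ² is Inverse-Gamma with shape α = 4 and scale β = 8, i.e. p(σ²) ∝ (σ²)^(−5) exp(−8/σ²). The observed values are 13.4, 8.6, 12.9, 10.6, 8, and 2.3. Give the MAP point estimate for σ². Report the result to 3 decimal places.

Sum of squared deviations about the known mean: SS = (13.4−8)² + (8.6−8)² + (12.9−8)² + (10.6−8)² + (8−8)² + (2.3−8)² = 92.78.
The Normal likelihood contributes (σ²)^(−n/2) exp(−SS/(2σ²)), so the posterior is Inverse-Gamma(α + n/2, β + SS/2) = Inverse-Gamma(7, 54.39).
The mode of Inverse-Gamma(a, b) is b/(a+1) = 54.39/8 ≈ 6.799.

σ̂²_MAP = 6.799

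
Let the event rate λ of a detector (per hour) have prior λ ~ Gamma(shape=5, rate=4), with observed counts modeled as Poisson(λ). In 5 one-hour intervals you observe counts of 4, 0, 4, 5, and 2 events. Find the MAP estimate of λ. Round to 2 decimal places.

λ̂_MAP = 2.11

Σxᵢ = 4+0+4+5+2 = 15, with n = 5.
Posterior ∝ λ^4e^(−4λ) · λ^15e^(−5λ) = λ^19e^(−9λ), i.e. Gamma(shape=20, rate=9).
The mode of a Gamma(a, b) with a ≥ 1 (shape–rate) is (a−1)/b = 19/9 ≈ 2.11.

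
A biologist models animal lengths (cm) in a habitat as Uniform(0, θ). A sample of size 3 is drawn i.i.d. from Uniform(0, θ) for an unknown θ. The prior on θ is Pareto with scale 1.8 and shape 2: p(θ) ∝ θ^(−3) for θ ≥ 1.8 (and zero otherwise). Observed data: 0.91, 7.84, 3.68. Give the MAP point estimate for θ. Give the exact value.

θ̂_MAP = 7.84

The Uniform(0, θ) likelihood is θ^(−n) for θ ≥ max(xᵢ), zero otherwise. Here max(xᵢ) = 7.84.
Posterior ∝ θ^(−3) · θ^(−3) = θ^(−6) on θ ≥ max(1.8, 7.84) = 7.84.
This density is strictly decreasing in θ, so the posterior mode lies at the lower boundary of the support.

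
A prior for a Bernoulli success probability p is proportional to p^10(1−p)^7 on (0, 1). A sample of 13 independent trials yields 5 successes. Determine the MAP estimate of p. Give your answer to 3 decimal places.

The prior density ∝ p^10(1−p)^7 is the kernel of Beta(11, 8).
Data: 5 successes in 13 trials. The binomial likelihood contributes p^5(1−p)^8, so the posterior is Beta(11+5, 8+8) = Beta(16, 16).
For Beta(a, b) with a, b > 1 the mode is (a−1)/(a+b−2) = 15/30 ≈ 0.500.

p̂_MAP = 0.500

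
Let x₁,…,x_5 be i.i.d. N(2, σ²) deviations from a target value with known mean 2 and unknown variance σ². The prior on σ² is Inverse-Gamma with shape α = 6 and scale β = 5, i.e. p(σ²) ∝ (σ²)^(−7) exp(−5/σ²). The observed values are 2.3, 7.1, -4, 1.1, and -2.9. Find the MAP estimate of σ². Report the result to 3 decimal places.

σ̂²_MAP = 5.101

Sum of squared deviations about the known mean: SS = (2.3−2)² + (7.1−2)² + (-4−2)² + (1.1−2)² + (-2.9−2)² = 86.92.
The Normal likelihood contributes (σ²)^(−n/2) exp(−SS/(2σ²)), so the posterior is Inverse-Gamma(α + n/2, β + SS/2) = Inverse-Gamma(8.5, 48.46).
The mode of Inverse-Gamma(a, b) is b/(a+1) = 48.46/9.5 ≈ 5.101.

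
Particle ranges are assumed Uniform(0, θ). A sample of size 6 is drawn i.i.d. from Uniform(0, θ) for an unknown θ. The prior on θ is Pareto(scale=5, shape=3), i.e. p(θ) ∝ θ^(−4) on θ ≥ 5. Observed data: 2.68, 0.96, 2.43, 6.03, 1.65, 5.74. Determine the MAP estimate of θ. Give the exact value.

θ̂_MAP = 6.03

The Uniform(0, θ) likelihood is θ^(−n) for θ ≥ max(xᵢ), zero otherwise. Here max(xᵢ) = 6.03.
Posterior ∝ θ^(−4) · θ^(−6) = θ^(−10) on θ ≥ max(5, 6.03) = 6.03.
This density is strictly decreasing in θ, so the posterior mode lies at the lower boundary of the support.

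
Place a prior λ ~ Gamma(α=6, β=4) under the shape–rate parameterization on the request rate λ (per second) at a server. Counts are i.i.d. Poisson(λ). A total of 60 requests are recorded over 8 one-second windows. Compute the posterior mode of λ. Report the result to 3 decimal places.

λ̂_MAP = 5.417

Σxᵢ = 60, n = 8.
Posterior ∝ λ^5e^(−4λ) · λ^60e^(−8λ) = λ^65e^(−12λ), i.e. Gamma(shape=66, rate=12).
The mode of a Gamma(a, b) with a ≥ 1 (shape–rate) is (a−1)/b = 65/12 ≈ 5.417.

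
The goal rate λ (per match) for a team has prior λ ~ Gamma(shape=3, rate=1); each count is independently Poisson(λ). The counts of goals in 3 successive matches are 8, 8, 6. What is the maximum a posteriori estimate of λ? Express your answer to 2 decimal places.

Σxᵢ = 8+8+6 = 22, with n = 3.
Posterior ∝ λ^2e^(−1λ) · λ^22e^(−3λ) = λ^24e^(−4λ), i.e. Gamma(shape=25, rate=4).
The mode of a Gamma(a, b) with a ≥ 1 (shape–rate) is (a−1)/b = 24/4 ≈ 6.00.

λ̂_MAP = 6.00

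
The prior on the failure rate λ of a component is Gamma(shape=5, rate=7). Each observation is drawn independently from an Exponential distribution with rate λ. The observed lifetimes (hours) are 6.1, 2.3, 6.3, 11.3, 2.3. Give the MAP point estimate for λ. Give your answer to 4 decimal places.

The Exponential(rate=λ) likelihood is ∝ λ^n e^(−λΣtᵢ). Here n = 5 and Σtᵢ = 6.1 + 2.3 + 6.3 + 11.3 + 2.3 = 28.3.
Posterior ∝ λ^4e^(−7λ) · λ^5e^(−28.3λ) = λ^9e^(−35.3λ), i.e. Gamma(10, 35.3).
Mode = (a−1)/b = 9/35.3 ≈ 0.2550.

λ̂_MAP = 0.2550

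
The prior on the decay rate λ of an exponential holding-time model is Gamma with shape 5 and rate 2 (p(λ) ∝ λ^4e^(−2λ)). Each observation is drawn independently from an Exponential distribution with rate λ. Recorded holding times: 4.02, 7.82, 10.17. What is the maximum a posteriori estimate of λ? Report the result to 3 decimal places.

λ̂_MAP = 0.292

The Exponential(rate=λ) likelihood is ∝ λ^n e^(−λΣtᵢ). Here n = 3 and Σtᵢ = 4.02 + 7.82 + 10.17 = 22.01.
Posterior ∝ λ^4e^(−2λ) · λ^3e^(−22.01λ) = λ^7e^(−24.01λ), i.e. Gamma(8, 24.01).
Mode = (a−1)/b = 7/24.01 ≈ 0.292.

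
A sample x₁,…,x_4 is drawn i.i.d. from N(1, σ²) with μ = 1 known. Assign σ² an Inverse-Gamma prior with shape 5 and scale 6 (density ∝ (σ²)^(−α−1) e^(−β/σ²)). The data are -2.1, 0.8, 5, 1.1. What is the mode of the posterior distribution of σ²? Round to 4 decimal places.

σ̂²_MAP = 2.3538

Sum of squared deviations about the known mean: SS = (-2.1−1)² + (0.8−1)² + (5−1)² + (1.1−1)² = 25.66.
The Normal likelihood contributes (σ²)^(−n/2) exp(−SS/(2σ²)), so the posterior is Inverse-Gamma(α + n/2, β + SS/2) = Inverse-Gamma(7, 18.83).
The mode of Inverse-Gamma(a, b) is b/(a+1) = 18.83/8 ≈ 2.3538.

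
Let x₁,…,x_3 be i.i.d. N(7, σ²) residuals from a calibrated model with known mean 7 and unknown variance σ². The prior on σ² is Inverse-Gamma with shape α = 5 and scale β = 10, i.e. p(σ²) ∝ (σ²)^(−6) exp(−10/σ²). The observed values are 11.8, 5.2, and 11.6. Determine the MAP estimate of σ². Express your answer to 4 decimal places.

Sum of squared deviations about the known mean: SS = (11.8−7)² + (5.2−7)² + (11.6−7)² = 47.44.
The Normal likelihood contributes (σ²)^(−n/2) exp(−SS/(2σ²)), so the posterior is Inverse-Gamma(α + n/2, β + SS/2) = Inverse-Gamma(6.5, 33.72).
The mode of Inverse-Gamma(a, b) is b/(a+1) = 33.72/7.5 ≈ 4.4960.

σ̂²_MAP = 4.4960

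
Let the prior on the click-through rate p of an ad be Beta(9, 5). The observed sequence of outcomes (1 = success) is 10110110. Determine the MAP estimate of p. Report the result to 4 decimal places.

Prior: Beta(9, 5).
Data: 5 successes in 8 trials (from the sequence). The binomial likelihood contributes p^5(1−p)^3, so the posterior is Beta(9+5, 5+3) = Beta(14, 8).
For Beta(a, b) with a, b > 1 the mode is (a−1)/(a+b−2) = 13/20 ≈ 0.6500.

p̂_MAP = 0.6500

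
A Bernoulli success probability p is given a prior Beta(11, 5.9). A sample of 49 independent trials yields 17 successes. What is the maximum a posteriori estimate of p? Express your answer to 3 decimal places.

Prior: Beta(11, 5.9).
Data: 17 successes in 49 trials. The binomial likelihood contributes p^17(1−p)^32, so the posterior is Beta(11+17, 5.9+32) = Beta(28, 37.9).
For Beta(a, b) with a, b > 1 the mode is (a−1)/(a+b−2) = 27/63.9 ≈ 0.423.

p̂_MAP = 0.423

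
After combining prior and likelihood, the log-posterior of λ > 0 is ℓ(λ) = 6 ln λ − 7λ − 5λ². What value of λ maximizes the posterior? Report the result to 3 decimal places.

ℓ'(λ) = 6/λ − 7 − 10λ. Setting this to zero and multiplying by λ: 10λ² + 7λ − 6 = 0.
λ = (−7 + √(7² + 4·10·6)) / (2·10) = (−7 + √289) / 20 = (−7 + 17)/20 = 1/2.
ℓ''(λ) = −6/λ² − 10 < 0, confirming a maximum.

λ̂_MAP = 0.500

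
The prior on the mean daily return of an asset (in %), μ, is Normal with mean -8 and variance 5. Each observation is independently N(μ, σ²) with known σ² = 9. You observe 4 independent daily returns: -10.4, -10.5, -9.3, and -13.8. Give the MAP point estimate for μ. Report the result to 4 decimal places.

n = 4; x̄ = ((-10.4) + (-10.5) + (-9.3) + (-13.8))/4 = -44/4 = -11.
For a Normal prior and Normal likelihood with known variance, the posterior is Normal; its mode equals its mean, the precision-weighted average.
Prior precision 1/σ₀² = 1/5 = 0.2; data precision n/σ² = 4/9.
μ̂ = (0.2·(-8) + (4/9)·(-11)) / (0.2 + 4/9) = (-292/45)/(29/45) = -292/29 ≈ -10.0690.

μ̂_MAP = -10.0690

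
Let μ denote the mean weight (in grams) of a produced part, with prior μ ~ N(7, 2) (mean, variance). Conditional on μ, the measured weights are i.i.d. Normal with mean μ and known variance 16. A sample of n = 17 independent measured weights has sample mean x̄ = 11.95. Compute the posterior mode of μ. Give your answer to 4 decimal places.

μ̂_MAP = 10.3660

n = 17, x̄ = 11.95.
For a Normal prior and Normal likelihood with known variance, the posterior is Normal; its mode equals its mean, the precision-weighted average.
Prior precision 1/σ₀² = 1/2 = 0.5; data precision n/σ² = 17/16 = 1.0625.
μ̂ = (0.5·7 + 1.0625·11.95) / (0.5 + 1.0625) = 16.196875/1.5625 = 10.3660.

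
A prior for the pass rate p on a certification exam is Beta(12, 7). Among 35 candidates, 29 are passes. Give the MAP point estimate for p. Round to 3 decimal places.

p̂_MAP = 0.769

Prior: Beta(12, 7).
Data: 29 successes in 35 trials. The binomial likelihood contributes p^29(1−p)^6, so the posterior is Beta(12+29, 7+6) = Beta(41, 13).
For Beta(a, b) with a, b > 1 the mode is (a−1)/(a+b−2) = 40/52 ≈ 0.769.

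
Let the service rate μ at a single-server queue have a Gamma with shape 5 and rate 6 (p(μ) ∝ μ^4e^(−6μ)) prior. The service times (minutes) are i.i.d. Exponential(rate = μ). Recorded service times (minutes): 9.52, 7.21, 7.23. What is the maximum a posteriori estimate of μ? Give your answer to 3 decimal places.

The Exponential(rate=μ) likelihood is ∝ μ^n e^(−μΣtᵢ). Here n = 3 and Σtᵢ = 9.52 + 7.21 + 7.23 = 23.96.
Posterior ∝ μ^4e^(−6μ) · μ^3e^(−23.96μ) = μ^7e^(−29.96μ), i.e. Gamma(8, 29.96).
Mode = (a−1)/b = 7/29.96 ≈ 0.234.

μ̂_MAP = 0.234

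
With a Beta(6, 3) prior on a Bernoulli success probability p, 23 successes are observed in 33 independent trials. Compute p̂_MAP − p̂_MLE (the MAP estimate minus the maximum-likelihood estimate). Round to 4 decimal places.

Posterior is Beta(29, 13); MAP = (29−1)/(42−2) = 28/40 ≈ 0.70000.
MLE ignores the prior: p̂_MLE = k/n = 23/33 ≈ 0.69697.
Difference = 28/40 − 23/33 = 1/330 ≈ 0.0030.

MAP − MLE = 0.0030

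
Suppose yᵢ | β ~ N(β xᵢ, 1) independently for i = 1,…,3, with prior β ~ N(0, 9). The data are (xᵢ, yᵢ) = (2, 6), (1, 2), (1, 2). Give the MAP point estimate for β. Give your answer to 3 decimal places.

β̂_MAP = 2.618

log p(β | y) = −Σ(yᵢ − βxᵢ)²/(2·1) − β²/(2·9) + const.
Setting the derivative to zero: Σxᵢ(yᵢ − βxᵢ)/1 − β/9 = 0, so β = Σxᵢyᵢ / (Σxᵢ² + σ²/τ²).
Σxᵢyᵢ = 2·6 + 1·2 + 1·2 = 16; Σxᵢ² = 6; σ²/τ² = 1/9.
β̂_MAP = 16 / (6 + 1/9) = 16/(55/9) = 144/55 ≈ 2.618.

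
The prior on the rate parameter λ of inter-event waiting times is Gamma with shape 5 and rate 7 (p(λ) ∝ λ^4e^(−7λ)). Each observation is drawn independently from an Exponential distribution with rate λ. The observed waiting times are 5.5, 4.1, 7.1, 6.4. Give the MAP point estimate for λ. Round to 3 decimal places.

λ̂_MAP = 0.266

The Exponential(rate=λ) likelihood is ∝ λ^n e^(−λΣtᵢ). Here n = 4 and Σtᵢ = 5.5 + 4.1 + 7.1 + 6.4 = 23.1.
Posterior ∝ λ^4e^(−7λ) · λ^4e^(−23.1λ) = λ^8e^(−30.1λ), i.e. Gamma(9, 30.1).
Mode = (a−1)/b = 8/30.1 ≈ 0.266.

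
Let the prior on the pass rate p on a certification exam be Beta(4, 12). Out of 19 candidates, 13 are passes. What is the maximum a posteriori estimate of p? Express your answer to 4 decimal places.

Prior: Beta(4, 12).
Data: 13 successes in 19 trials. The binomial likelihood contributes p^13(1−p)^6, so the posterior is Beta(4+13, 12+6) = Beta(17, 18).
For Beta(a, b) with a, b > 1 the mode is (a−1)/(a+b−2) = 16/33 ≈ 0.4848.

p̂_MAP = 0.4848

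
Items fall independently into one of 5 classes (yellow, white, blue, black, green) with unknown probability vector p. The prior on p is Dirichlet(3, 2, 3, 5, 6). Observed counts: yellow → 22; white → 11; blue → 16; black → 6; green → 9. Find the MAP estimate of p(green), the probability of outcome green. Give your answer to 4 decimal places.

MAP estimate of p(green) = 0.1795

The posterior is Dirichlet(αᵢ + nᵢ) = Dirichlet(25, 13, 19, 11, 15).
For a Dirichlet(a₁,…,a_K) with all aᵢ > 1, the mode has j-th component (aⱼ − 1)/(Σaᵢ − K).
Here Σaᵢ = 83 and K = 5, so p(green) = (15 − 1)/(83 − 5) = 14/78 ≈ 0.1795.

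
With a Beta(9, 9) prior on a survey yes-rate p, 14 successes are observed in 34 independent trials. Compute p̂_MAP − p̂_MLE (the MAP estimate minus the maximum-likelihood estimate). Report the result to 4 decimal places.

MAP − MLE = 0.0282

Posterior is Beta(23, 29); MAP = (23−1)/(52−2) = 22/50 ≈ 0.44000.
MLE ignores the prior: p̂_MLE = k/n = 14/34 ≈ 0.41176.
Difference = 22/50 − 14/34 = 12/425 ≈ 0.0282.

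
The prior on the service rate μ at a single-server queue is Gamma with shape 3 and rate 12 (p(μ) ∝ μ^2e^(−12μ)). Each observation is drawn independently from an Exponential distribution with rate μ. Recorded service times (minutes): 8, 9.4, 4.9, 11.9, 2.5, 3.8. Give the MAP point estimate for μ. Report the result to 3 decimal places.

The Exponential(rate=μ) likelihood is ∝ μ^n e^(−μΣtᵢ). Here n = 6 and Σtᵢ = 8 + 9.4 + 4.9 + 11.9 + 2.5 + 3.8 = 40.5.
Posterior ∝ μ^2e^(−12μ) · μ^6e^(−40.5μ) = μ^8e^(−52.5μ), i.e. Gamma(9, 52.5).
Mode = (a−1)/b = 8/52.5 ≈ 0.152.

μ̂_MAP = 0.152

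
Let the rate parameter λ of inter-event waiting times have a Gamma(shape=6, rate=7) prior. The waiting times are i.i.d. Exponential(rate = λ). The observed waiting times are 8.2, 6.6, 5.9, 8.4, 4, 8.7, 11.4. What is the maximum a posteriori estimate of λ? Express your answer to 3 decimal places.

The Exponential(rate=λ) likelihood is ∝ λ^n e^(−λΣtᵢ). Here n = 7 and Σtᵢ = 8.2 + 6.6 + 5.9 + 8.4 + 4 + 8.7 + 11.4 = 53.2.
Posterior ∝ λ^5e^(−7λ) · λ^7e^(−53.2λ) = λ^12e^(−60.2λ), i.e. Gamma(13, 60.2).
Mode = (a−1)/b = 12/60.2 ≈ 0.199.

λ̂_MAP = 0.199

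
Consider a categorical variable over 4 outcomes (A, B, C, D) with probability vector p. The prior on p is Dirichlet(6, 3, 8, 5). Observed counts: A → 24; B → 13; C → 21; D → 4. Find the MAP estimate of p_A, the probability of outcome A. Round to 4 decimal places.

The posterior is Dirichlet(αᵢ + nᵢ) = Dirichlet(30, 16, 29, 9).
For a Dirichlet(a₁,…,a_K) with all aᵢ > 1, the mode has j-th component (aⱼ − 1)/(Σaᵢ − K).
Here Σaᵢ = 84 and K = 4, so p_A = (30 − 1)/(84 − 4) = 29/80 ≈ 0.3625.

MAP estimate of p_A = 0.3625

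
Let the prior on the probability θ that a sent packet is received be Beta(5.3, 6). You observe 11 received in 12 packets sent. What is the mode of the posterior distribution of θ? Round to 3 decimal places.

θ̂_MAP = 0.718

Prior: Beta(5.3, 6).
Data: 11 successes in 12 trials. The binomial likelihood contributes θ^11(1−θ)^1, so the posterior is Beta(5.3+11, 6+1) = Beta(16.3, 7).
For Beta(a, b) with a, b > 1 the mode is (a−1)/(a+b−2) = 15.3/21.3 ≈ 0.718.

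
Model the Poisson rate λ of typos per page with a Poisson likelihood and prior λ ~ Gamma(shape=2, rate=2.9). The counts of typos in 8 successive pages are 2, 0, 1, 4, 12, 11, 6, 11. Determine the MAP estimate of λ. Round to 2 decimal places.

λ̂_MAP = 4.40

Σxᵢ = 2+0+1+4+12+11+6+11 = 47, with n = 8.
Posterior ∝ λe^(−2.9λ) · λ^47e^(−8λ) = λ^48e^(−10.9λ), i.e. Gamma(shape=49, rate=10.9).
The mode of a Gamma(a, b) with a ≥ 1 (shape–rate) is (a−1)/b = 48/10.9 ≈ 4.40.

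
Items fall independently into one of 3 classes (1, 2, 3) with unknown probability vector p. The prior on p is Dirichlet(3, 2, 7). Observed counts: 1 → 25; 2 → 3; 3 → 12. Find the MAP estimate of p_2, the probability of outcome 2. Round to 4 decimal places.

MAP estimate: 0.0816

The posterior is Dirichlet(αᵢ + nᵢ) = Dirichlet(28, 5, 19).
For a Dirichlet(a₁,…,a_K) with all aᵢ > 1, the mode has j-th component (aⱼ − 1)/(Σaᵢ − K).
Here Σaᵢ = 52 and K = 3, so p_2 = (5 − 1)/(52 − 3) = 4/49 ≈ 0.0816.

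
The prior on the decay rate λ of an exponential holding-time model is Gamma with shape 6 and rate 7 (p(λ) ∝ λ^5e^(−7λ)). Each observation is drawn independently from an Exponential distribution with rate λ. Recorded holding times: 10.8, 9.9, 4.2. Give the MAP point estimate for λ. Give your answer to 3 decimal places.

λ̂_MAP = 0.251

The Exponential(rate=λ) likelihood is ∝ λ^n e^(−λΣtᵢ). Here n = 3 and Σtᵢ = 10.8 + 9.9 + 4.2 = 24.9.
Posterior ∝ λ^5e^(−7λ) · λ^3e^(−24.9λ) = λ^8e^(−31.9λ), i.e. Gamma(9, 31.9).
Mode = (a−1)/b = 8/31.9 ≈ 0.251.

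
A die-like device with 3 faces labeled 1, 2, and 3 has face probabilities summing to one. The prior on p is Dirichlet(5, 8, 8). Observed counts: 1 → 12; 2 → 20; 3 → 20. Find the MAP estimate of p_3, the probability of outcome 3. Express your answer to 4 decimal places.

The posterior is Dirichlet(αᵢ + nᵢ) = Dirichlet(17, 28, 28).
For a Dirichlet(a₁,…,a_K) with all aᵢ > 1, the mode has j-th component (aⱼ − 1)/(Σaᵢ − K).
Here Σaᵢ = 73 and K = 3, so p_3 = (28 − 1)/(73 − 3) = 27/70 ≈ 0.3857.

MAP estimate: 0.3857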